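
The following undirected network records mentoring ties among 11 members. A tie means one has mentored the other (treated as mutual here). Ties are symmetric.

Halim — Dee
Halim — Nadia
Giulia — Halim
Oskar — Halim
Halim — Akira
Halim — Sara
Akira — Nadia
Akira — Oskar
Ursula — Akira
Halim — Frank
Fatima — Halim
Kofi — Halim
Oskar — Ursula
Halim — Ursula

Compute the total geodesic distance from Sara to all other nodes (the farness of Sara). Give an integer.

19

Distances from Sara: Akira:2, Dee:2, Fatima:2, Frank:2, Giulia:2, Halim:1, Kofi:2, Nadia:2, Oskar:2, Ursula:2.
Sum = 2 + 2 + 2 + 2 + 2 + 1 + 2 + 2 + 2 + 2 = 19.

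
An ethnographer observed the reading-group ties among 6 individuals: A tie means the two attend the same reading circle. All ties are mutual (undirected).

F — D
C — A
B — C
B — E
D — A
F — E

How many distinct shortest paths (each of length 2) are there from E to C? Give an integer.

The shortest distance is 2, and the only length-2 path is E–B–C. So there is exactly 1 shortest path.

1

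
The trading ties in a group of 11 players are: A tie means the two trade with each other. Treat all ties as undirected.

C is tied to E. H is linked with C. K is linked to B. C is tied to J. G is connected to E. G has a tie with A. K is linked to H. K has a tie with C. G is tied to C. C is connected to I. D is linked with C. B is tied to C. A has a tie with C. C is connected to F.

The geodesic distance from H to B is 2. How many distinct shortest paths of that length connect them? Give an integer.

2

The shortest distance is 2. The length-2 paths are: H–C–B; H–K–B.
That gives 2 distinct shortest paths.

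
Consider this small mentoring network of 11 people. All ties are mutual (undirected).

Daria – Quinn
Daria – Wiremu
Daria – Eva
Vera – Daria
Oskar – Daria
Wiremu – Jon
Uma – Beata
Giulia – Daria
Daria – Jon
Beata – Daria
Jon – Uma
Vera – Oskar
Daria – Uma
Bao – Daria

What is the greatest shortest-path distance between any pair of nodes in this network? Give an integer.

2

Eccentricity of each node (its greatest distance to any other): Bao:2, Beata:2, Daria:1, Eva:2, Giulia:2, Jon:2, Oskar:2, Quinn:2, Uma:2, Vera:2, Wiremu:2.
The maximum eccentricity is 2, realized for instance by the pair Beata–Wiremu via Beata – Daria – Wiremu. So the diameter is 2.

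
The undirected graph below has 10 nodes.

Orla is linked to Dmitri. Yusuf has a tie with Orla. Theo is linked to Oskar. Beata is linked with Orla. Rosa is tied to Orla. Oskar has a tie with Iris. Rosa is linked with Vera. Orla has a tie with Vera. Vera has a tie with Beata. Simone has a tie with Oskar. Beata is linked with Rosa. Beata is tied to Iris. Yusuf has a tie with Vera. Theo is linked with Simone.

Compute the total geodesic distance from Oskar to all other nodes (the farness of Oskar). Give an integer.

22

Distances from Oskar: Beata:2, Dmitri:4, Iris:1, Orla:3, Rosa:3, Simone:1, Theo:1, Vera:3, Yusuf:4.
Sum = 2 + 4 + 1 + 3 + 3 + 1 + 1 + 3 + 4 = 22.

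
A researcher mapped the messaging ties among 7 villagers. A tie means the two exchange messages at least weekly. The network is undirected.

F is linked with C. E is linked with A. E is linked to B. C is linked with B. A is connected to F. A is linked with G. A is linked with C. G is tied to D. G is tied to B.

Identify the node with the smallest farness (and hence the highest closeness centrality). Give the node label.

Farness (sum of distances to all others) for each node — A:8, B:9, C:10, D:14, E:11, F:11, G:9.
The smallest farness is 8, for A, so A has the highest closeness.

A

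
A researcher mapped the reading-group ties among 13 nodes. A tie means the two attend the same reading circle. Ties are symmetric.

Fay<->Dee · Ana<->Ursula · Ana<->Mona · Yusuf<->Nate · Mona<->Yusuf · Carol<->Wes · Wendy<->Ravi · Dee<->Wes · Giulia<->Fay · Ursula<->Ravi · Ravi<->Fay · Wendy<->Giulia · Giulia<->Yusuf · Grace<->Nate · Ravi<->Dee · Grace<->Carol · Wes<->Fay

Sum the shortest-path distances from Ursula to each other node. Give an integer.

32

Distances from Ursula: Ana:1, Carol:4, Dee:2, Fay:2, Giulia:3, Grace:5, Mona:2, Nate:4, Ravi:1, Wendy:2, Wes:3, Yusuf:3.
Sum = 1 + 4 + 2 + 2 + 3 + 5 + 2 + 4 + 1 + 2 + 3 + 3 = 32.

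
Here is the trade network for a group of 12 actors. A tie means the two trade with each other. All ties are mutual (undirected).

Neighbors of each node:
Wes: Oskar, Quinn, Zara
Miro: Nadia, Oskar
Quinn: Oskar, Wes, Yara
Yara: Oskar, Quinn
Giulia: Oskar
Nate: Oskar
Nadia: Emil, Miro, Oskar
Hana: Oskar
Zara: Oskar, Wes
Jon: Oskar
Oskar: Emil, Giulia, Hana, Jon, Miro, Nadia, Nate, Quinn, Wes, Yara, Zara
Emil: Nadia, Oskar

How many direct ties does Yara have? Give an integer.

2

Yara is directly tied to Oskar and Quinn. That is 2 neighbors, so the degree of Yara is 2.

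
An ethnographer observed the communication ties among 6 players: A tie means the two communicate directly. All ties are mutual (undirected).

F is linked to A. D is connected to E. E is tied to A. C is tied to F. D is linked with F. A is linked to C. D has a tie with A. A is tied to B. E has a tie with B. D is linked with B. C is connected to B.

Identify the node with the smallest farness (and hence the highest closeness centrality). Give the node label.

A

Farness (sum of distances to all others) for each node — A:5, B:6, C:7, D:6, E:7, F:7.
The smallest farness is 5, for A, so A has the highest closeness.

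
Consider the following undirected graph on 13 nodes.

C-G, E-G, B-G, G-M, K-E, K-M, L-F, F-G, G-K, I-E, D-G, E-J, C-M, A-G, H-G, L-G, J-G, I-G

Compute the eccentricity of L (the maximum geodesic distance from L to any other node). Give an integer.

Distances from L: A:2, B:2, C:2, D:2, E:2, F:1, G:1, H:2, I:2, J:2, K:2, M:2.
The largest is 2 (to I, B, C, J, A, M, E, K, H, and D), so the eccentricity of L is 2.

2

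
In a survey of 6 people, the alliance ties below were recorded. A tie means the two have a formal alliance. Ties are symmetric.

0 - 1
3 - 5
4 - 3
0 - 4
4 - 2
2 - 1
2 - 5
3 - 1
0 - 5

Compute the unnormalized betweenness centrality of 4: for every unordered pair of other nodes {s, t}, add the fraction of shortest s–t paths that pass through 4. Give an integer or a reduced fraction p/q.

Pairs whose geodesics pass through 4 — 3–2: 1/3; 3–0: 1/3; 2–0: 1/3.
All other pairs contribute 0.
Summing the contributions gives betweenness(4) = 1.

1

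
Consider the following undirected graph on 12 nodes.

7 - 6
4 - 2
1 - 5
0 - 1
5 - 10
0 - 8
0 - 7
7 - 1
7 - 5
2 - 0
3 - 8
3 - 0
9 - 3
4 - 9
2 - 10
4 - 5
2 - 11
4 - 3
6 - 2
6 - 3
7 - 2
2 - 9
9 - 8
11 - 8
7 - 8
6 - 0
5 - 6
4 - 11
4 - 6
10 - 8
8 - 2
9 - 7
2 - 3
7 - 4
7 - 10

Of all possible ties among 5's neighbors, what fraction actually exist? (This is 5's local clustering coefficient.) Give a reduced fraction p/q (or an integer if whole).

5's neighbors: 1, 4, 6, 7, and 10 (k = 5).
Possible neighbor pairs: C(5,2) = 10. Edges among them: 1–7, 4–6, 4–7, 6–7, 7–10 → e = 5.
Clustering(5) = 5/10 = 1/2.

1/2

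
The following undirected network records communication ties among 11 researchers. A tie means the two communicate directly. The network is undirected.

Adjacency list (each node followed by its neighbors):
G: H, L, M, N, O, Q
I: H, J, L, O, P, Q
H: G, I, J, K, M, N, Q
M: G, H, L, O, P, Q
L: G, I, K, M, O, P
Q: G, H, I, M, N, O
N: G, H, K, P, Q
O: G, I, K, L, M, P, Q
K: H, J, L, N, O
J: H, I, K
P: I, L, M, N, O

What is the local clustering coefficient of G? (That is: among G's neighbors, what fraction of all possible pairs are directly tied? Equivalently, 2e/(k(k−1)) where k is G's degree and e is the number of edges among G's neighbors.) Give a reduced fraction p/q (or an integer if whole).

G's neighbors: H, L, M, N, O, and Q (k = 6).
Possible neighbor pairs: C(6,2) = 15. Edges among them: H–M, H–N, H–Q, L–M, L–O, M–O, M–Q, N–Q, O–Q → e = 9.
Clustering(G) = 9/15 = 3/5.

3/5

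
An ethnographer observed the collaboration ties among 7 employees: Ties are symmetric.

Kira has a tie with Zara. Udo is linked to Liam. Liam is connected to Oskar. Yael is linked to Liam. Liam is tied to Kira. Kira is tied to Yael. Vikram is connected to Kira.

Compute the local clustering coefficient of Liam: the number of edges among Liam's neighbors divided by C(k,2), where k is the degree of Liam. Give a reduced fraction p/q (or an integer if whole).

Liam's neighbors: Kira, Oskar, Udo, and Yael (k = 4).
Possible neighbor pairs: C(4,2) = 6. Edges among them: Kira–Yael → e = 1.
Clustering(Liam) = 1/6.

1/6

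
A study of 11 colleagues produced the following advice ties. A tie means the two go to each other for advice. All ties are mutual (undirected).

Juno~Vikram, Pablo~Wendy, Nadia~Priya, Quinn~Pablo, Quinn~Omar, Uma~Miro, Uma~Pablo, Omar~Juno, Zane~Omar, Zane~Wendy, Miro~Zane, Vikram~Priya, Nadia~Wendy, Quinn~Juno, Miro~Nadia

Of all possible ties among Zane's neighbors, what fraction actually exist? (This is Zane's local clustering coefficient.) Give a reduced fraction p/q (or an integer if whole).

0

Zane's neighbors: Miro, Omar, and Wendy (k = 3).
Possible neighbor pairs: C(3,2) = 3. Edges among them: none → e = 0.
Clustering(Zane) = 0/3 = 0.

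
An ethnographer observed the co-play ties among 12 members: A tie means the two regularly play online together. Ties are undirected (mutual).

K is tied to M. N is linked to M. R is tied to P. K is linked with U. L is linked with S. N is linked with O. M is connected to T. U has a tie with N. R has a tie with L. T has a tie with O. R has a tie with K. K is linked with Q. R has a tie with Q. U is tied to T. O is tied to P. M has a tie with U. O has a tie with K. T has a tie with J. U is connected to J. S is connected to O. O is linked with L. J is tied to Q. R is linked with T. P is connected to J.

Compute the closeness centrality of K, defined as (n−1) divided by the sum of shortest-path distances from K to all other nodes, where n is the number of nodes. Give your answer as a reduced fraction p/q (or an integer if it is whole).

Distances from K: J:2, L:2, M:1, N:2, O:1, P:2, Q:1, R:1, S:2, T:2, U:1. Sum = 17.
n = 12, so closeness = 11/17.

11/17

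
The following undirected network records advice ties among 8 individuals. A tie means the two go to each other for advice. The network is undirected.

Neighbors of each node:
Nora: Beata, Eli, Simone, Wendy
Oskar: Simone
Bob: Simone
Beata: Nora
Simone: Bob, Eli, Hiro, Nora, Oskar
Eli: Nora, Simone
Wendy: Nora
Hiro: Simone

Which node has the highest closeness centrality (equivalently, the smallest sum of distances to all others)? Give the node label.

Farness (sum of distances to all others) for each node — Beata:16, Bob:15, Eli:12, Hiro:15, Nora:10, Oskar:15, Simone:9, Wendy:16.
The smallest farness is 9, for Simone, so Simone has the highest closeness.

Simone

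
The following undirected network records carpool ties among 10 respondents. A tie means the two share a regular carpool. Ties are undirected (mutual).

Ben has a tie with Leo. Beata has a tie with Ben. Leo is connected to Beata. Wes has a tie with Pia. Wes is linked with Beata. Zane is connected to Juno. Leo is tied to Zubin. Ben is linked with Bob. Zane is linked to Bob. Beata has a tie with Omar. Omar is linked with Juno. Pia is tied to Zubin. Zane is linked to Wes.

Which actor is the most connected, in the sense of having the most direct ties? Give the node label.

Degrees — Beata:4, Ben:3, Bob:2, Juno:2, Leo:3, Omar:2, Pia:2, Wes:3, Zane:3, Zubin:2.
The maximum is 4, attained only by Beata.

Beata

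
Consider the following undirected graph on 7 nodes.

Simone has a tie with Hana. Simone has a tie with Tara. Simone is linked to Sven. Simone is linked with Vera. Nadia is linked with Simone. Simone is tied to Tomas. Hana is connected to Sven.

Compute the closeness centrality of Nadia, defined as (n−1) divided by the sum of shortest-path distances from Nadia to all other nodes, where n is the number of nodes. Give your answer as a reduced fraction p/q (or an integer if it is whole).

Distances from Nadia: Hana:2, Simone:1, Sven:2, Tara:2, Tomas:2, Vera:2. Sum = 11.
n = 7, so closeness = 6/11.

6/11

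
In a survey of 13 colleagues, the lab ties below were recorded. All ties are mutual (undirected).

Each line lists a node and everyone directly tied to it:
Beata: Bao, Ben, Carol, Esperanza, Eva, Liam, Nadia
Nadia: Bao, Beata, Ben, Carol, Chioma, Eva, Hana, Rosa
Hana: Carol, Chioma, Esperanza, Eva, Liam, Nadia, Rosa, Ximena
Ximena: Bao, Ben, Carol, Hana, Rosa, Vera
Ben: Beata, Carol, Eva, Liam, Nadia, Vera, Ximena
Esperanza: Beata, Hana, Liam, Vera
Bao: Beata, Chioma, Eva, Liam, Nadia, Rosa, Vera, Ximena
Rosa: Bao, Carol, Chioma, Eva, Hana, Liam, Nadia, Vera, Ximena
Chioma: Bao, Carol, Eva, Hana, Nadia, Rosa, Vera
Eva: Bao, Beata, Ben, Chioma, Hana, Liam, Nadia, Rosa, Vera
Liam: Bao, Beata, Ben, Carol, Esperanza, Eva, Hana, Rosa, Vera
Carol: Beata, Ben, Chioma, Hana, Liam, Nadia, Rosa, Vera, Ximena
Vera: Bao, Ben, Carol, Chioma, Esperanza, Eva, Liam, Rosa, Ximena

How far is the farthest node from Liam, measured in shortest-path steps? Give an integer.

2

Distances from Liam: Bao:1, Beata:1, Ben:1, Carol:1, Chioma:2, Esperanza:1, Eva:1, Hana:1, Nadia:2, Rosa:1, Vera:1, Ximena:2.
The largest is 2 (to Chioma, Ximena, and Nadia), so the eccentricity of Liam is 2.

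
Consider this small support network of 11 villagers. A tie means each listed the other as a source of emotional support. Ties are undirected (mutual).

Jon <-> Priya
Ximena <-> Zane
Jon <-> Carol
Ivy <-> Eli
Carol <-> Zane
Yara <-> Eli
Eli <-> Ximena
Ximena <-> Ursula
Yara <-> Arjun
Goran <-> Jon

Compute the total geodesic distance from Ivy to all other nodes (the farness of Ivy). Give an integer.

Distances from Ivy: Arjun:3, Carol:4, Eli:1, Goran:6, Jon:5, Priya:6, Ursula:3, Ximena:2, Yara:2, Zane:3.
Sum = 3 + 4 + 1 + 6 + 5 + 6 + 3 + 2 + 2 + 3 = 35.

35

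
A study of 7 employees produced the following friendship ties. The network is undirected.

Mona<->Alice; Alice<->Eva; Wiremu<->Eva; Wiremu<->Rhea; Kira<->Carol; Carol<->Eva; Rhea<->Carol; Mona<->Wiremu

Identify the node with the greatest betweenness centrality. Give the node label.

Carol

Unnormalized betweenness of each node: Alice:7/6, Carol:35/6, Eva:11/2, Kira:0, Mona:5/6, Rhea:5/3, Wiremu:4.
Carol has the largest value, 35/6, making it the main broker — the node through which the most shortest paths run.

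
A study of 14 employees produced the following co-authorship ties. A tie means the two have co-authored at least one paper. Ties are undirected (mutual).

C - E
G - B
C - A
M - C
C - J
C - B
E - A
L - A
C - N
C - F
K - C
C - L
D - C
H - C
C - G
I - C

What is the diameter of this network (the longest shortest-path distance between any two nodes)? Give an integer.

Eccentricity of each node (its greatest distance to any other): A:2, B:2, C:1, D:2, E:2, F:2, G:2, H:2, I:2, J:2, K:2, L:2, M:2, N:2.
The maximum eccentricity is 2, realized for instance by the pair L–K via L – C – K. So the diameter is 2.

2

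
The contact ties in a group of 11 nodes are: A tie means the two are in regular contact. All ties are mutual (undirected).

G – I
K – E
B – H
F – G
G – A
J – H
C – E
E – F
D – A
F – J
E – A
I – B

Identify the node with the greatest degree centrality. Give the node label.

Degrees — A:3, B:2, C:1, D:1, E:4, F:3, G:3, H:2, I:2, J:2, K:1.
The maximum is 4, attained only by E.

E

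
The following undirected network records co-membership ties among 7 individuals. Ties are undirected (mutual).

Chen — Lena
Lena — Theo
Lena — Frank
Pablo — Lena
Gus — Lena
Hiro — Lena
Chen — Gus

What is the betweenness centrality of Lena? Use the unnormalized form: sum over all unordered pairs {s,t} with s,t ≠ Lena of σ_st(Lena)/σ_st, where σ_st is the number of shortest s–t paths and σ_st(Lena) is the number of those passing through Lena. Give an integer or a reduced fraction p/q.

Pairs whose geodesics pass through Lena — Hiro–Theo: 1; Hiro–Frank: 1; Hiro–Pablo: 1; Hiro–Chen: 1; Hiro–Gus: 1; Theo–Frank: 1; Theo–Pablo: 1; Theo–Chen: 1; Theo–Gus: 1; Frank–Pablo: 1; Frank–Chen: 1; Frank–Gus: 1; Pablo–Chen: 1; Pablo–Gus: 1.
All other pairs contribute 0.
Summing the contributions gives betweenness(Lena) = 14.

14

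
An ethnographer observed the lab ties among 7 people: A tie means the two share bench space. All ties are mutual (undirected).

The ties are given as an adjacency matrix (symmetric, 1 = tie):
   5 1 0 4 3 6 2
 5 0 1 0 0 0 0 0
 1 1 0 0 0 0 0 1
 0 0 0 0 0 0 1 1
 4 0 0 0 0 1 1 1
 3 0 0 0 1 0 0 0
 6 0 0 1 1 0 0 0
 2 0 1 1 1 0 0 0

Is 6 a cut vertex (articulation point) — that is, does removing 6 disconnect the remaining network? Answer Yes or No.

No

Even without 6, every remaining node can still reach every other (the residual graph is connected), so 6 is not a cut vertex.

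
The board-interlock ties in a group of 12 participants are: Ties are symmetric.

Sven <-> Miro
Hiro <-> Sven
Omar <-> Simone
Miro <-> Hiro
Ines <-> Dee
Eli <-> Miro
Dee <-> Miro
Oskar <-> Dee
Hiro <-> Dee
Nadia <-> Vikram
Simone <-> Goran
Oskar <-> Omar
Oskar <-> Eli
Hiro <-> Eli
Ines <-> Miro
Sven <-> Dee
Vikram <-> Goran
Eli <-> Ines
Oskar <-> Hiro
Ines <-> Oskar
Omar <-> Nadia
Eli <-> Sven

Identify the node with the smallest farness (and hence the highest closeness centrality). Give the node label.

Farness (sum of distances to all others) for each node — Dee:23, Eli:23, Goran:35, Hiro:23, Ines:24, Miro:28, Nadia:28, Omar:21, Oskar:19, Simone:28, Sven:29, Vikram:35.
The smallest farness is 19, for Oskar, so Oskar has the highest closeness.

Oskar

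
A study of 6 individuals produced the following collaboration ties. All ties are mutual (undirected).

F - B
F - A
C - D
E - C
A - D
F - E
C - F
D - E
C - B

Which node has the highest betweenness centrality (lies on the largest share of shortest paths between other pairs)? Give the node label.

F

Unnormalized betweenness of each node: A:1/3, B:0, C:11/6, D:1, E:1/3, F:5/2.
F has the largest value, 5/2, making it the main broker — the node through which the most shortest paths run.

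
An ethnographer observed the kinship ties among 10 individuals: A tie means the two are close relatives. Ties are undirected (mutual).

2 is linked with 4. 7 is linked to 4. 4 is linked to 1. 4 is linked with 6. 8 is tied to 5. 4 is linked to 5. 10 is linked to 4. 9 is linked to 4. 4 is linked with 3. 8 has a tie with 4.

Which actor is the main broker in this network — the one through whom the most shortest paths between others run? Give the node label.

Unnormalized betweenness of each node: 1:0, 2:0, 3:0, 4:35, 5:0, 6:0, 7:0, 8:0, 9:0, 10:0.
4 has the largest value, 35, making it the main broker — the node through which the most shortest paths run.

4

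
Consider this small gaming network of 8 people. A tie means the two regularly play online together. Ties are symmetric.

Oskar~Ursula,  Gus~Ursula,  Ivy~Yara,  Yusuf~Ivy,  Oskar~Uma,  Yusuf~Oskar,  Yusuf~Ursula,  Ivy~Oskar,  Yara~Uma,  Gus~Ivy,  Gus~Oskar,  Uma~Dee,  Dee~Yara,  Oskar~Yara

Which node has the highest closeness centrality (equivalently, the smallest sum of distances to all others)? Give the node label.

Farness (sum of distances to all others) for each node — Dee:15, Gus:12, Ivy:10, Oskar:8, Uma:11, Ursula:12, Yara:10, Yusuf:12.
The smallest farness is 8, for Oskar, so Oskar has the highest closeness.

Oskar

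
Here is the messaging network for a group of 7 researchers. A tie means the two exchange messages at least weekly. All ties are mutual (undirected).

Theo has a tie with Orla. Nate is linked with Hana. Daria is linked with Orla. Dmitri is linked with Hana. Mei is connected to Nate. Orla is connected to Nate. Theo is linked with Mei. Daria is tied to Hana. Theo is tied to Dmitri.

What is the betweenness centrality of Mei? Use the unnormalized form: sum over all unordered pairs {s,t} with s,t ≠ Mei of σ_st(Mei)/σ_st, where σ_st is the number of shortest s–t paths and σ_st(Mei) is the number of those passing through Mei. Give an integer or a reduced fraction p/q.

Pairs whose geodesics pass through Mei — Nate–Theo: 1/2.
All other pairs contribute 0.
Summing the contributions gives betweenness(Mei) = 1/2.

1/2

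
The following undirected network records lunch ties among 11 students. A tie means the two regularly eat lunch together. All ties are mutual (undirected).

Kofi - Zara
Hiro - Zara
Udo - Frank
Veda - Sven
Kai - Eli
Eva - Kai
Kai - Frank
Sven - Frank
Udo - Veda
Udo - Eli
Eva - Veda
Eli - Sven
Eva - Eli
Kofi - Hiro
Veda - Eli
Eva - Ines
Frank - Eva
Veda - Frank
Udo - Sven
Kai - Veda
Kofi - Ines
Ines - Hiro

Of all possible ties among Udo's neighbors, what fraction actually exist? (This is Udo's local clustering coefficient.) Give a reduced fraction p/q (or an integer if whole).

Udo's neighbors: Eli, Frank, Sven, and Veda (k = 4).
Possible neighbor pairs: C(4,2) = 6. Edges among them: Eli–Sven, Eli–Veda, Frank–Sven, Frank–Veda, Sven–Veda → e = 5.
Clustering(Udo) = 5/6.

5/6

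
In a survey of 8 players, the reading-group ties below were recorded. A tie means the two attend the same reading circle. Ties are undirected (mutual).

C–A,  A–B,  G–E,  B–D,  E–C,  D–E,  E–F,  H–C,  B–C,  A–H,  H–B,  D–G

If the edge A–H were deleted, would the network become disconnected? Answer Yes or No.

No

Even without that edge, A still reaches H via A – B – H, so the network stays connected. Not a bridge.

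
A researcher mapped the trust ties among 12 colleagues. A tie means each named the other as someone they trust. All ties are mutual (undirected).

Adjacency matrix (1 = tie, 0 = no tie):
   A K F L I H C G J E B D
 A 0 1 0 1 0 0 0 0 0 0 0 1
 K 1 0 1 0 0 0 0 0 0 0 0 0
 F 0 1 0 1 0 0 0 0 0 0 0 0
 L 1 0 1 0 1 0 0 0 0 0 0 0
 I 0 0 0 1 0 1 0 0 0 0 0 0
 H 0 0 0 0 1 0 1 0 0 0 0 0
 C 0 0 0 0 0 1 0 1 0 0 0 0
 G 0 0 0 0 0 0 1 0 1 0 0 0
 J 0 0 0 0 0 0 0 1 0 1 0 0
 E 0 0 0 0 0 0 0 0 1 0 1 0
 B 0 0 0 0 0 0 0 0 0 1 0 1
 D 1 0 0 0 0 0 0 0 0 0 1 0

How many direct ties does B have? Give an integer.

2

B is directly tied to D and E. That is 2 neighbors, so the degree of B is 2.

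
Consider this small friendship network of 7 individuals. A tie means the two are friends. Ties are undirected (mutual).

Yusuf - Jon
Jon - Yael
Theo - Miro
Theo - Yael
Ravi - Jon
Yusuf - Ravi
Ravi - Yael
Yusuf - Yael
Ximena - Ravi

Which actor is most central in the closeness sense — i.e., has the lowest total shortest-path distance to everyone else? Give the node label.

Yael

Farness (sum of distances to all others) for each node — Jon:10, Miro:16, Ravi:9, Theo:11, Ximena:14, Yael:8, Yusuf:10.
The smallest farness is 8, for Yael, so Yael has the highest closeness.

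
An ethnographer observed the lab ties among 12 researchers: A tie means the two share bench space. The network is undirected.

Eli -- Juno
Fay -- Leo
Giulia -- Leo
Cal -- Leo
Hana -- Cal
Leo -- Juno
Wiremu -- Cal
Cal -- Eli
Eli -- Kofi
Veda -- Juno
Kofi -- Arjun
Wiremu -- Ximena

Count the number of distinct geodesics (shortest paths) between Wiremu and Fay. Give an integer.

1

The shortest distance is 3, and the only length-3 path is Wiremu–Cal–Leo–Fay. So there is exactly 1 shortest path.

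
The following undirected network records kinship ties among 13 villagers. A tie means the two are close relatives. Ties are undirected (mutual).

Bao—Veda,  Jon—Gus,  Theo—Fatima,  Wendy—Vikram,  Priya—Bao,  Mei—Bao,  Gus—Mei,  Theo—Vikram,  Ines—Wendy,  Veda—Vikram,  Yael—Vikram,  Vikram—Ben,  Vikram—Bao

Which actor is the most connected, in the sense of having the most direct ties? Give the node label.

Degrees — Bao:4, Ben:1, Fatima:1, Gus:2, Ines:1, Jon:1, Mei:2, Priya:1, Theo:2, Veda:2, Vikram:6, Wendy:2, Yael:1.
The maximum is 6, attained only by Vikram.

Vikram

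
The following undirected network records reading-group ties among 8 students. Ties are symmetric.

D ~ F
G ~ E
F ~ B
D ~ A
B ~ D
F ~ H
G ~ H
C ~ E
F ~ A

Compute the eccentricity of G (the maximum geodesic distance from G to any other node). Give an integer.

Distances from G: A:3, B:3, C:2, D:3, E:1, F:2, H:1.
The largest is 3 (to B, A, and D), so the eccentricity of G is 3.

3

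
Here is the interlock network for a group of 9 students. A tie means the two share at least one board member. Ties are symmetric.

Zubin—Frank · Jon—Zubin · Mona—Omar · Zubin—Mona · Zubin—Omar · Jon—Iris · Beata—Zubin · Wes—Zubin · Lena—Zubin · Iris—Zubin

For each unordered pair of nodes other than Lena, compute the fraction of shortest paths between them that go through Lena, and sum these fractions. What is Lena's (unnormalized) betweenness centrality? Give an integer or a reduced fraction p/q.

No shortest path between any pair of other nodes passes through Lena.
Summing the contributions gives betweenness(Lena) = 0.

0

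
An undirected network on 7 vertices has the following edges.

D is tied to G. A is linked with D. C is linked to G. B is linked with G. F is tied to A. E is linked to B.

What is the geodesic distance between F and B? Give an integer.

One shortest route is F – A – D – G – B, which uses 4 edges, and at distance 3 from F we only reach {G}, which does not include B. So d(F,B) = 4.

4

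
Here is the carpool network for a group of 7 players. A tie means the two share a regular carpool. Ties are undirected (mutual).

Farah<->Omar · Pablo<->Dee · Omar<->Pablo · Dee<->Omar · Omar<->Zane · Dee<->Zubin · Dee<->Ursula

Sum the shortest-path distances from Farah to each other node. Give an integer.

13

Distances from Farah: Dee:2, Omar:1, Pablo:2, Ursula:3, Zane:2, Zubin:3.
Sum = 2 + 1 + 2 + 3 + 2 + 3 = 13.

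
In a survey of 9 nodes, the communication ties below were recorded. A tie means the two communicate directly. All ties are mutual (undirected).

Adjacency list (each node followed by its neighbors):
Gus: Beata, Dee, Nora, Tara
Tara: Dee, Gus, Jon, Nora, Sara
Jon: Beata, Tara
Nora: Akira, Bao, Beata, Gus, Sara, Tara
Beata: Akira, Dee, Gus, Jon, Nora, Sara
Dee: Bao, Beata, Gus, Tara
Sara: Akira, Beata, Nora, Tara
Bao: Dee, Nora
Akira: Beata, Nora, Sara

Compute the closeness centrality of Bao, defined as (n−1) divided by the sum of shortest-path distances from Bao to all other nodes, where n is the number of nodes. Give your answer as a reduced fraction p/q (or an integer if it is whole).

8/15

Distances from Bao: Akira:2, Beata:2, Dee:1, Gus:2, Jon:3, Nora:1, Sara:2, Tara:2. Sum = 15.
n = 9, so closeness = 8/15.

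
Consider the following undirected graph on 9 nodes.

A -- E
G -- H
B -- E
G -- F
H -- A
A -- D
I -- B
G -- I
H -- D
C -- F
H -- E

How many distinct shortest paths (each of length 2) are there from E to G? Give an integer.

1

The shortest distance is 2, and the only length-2 path is E–H–G. So there is exactly 1 shortest path.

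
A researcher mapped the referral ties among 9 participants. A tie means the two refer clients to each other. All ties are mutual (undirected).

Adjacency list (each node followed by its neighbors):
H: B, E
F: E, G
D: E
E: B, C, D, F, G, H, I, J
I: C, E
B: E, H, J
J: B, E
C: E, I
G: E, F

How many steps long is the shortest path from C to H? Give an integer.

One shortest route is C – E – H, which uses 2 edges, and C and H are not directly tied, so nothing shorter exists. So d(C,H) = 2.

2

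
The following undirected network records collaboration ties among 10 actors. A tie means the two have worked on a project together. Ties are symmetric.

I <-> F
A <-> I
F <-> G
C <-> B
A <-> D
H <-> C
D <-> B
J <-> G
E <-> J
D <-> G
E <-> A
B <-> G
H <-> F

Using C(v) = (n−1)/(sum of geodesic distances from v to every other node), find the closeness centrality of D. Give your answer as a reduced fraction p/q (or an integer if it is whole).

Distances from D: A:1, B:1, C:2, E:2, F:2, G:1, H:3, I:2, J:2. Sum = 16.
n = 10, so closeness = 9/16.

9/16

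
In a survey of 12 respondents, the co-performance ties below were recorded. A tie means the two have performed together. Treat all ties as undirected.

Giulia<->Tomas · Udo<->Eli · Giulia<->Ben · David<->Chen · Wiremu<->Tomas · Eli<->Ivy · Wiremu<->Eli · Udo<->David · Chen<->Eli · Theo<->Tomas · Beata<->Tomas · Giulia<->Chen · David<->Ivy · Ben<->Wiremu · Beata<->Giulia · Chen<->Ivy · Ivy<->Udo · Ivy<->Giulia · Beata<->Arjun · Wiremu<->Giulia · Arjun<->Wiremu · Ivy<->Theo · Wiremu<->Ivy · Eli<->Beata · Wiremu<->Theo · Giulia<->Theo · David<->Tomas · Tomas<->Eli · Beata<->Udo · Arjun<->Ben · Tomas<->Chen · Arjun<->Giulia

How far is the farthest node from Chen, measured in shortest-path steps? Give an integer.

Distances from Chen: Arjun:2, Beata:2, Ben:2, David:1, Eli:1, Giulia:1, Ivy:1, Theo:2, Tomas:1, Udo:2, Wiremu:2.
The largest is 2 (to Theo, Wiremu, Udo, Beata, Arjun, and Ben), so the eccentricity of Chen is 2.

2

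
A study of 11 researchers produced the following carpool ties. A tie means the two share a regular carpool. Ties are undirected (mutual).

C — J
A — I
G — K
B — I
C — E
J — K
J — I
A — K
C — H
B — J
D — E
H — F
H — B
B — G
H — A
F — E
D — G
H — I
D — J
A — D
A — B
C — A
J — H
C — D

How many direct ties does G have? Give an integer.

3

G is directly tied to B, D, and K. That is 3 neighbors, so the degree of G is 3.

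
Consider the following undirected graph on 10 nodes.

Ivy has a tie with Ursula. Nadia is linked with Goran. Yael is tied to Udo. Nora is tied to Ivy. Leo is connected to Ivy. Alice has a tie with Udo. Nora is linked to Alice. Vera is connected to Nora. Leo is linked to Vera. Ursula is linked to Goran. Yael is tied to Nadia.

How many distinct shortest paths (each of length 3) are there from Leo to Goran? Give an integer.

The shortest distance is 3, and the only length-3 path is Leo–Ivy–Ursula–Goran. So there is exactly 1 shortest path.

1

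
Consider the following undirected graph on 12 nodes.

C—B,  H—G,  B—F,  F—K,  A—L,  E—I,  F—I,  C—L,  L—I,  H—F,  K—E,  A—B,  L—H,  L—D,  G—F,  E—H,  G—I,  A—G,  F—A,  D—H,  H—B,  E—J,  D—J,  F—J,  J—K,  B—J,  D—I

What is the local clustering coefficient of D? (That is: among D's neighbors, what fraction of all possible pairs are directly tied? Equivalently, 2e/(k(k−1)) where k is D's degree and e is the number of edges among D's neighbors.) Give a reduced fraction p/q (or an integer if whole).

D's neighbors: H, I, J, and L (k = 4).
Possible neighbor pairs: C(4,2) = 6. Edges among them: H–L, I–L → e = 2.
Clustering(D) = 2/6 = 1/3.

1/3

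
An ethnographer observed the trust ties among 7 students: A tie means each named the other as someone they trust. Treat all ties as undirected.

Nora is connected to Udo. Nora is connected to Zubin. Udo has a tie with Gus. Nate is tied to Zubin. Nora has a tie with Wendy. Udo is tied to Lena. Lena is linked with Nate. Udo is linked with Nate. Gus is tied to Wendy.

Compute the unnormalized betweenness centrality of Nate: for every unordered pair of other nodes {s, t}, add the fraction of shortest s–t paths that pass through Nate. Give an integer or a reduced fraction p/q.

11/6

Pairs whose geodesics pass through Nate — Zubin–Gus: 1/3; Zubin–Udo: 1/2; Zubin–Lena: 1.
All other pairs contribute 0.
Summing the contributions gives betweenness(Nate) = 11/6.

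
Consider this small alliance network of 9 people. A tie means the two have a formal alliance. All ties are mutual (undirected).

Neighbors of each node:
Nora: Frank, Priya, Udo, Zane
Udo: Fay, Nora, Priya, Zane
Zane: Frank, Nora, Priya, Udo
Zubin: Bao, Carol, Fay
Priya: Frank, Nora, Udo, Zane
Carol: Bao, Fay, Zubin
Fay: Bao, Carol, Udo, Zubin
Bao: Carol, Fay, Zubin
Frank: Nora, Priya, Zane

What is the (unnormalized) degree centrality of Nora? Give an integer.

4

Nora is directly tied to Frank, Priya, Udo, and Zane. That is 4 neighbors, so the degree of Nora is 4.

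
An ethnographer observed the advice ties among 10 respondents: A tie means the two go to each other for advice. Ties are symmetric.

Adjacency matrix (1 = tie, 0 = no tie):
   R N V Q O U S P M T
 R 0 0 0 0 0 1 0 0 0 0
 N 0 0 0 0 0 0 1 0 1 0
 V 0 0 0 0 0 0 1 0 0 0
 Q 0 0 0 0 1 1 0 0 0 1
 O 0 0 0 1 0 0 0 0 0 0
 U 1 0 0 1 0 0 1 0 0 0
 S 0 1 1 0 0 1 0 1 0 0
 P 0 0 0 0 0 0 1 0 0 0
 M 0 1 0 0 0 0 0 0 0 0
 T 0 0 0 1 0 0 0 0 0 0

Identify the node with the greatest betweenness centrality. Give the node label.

Unnormalized betweenness of each node: M:0, N:8, O:0, P:0, Q:15, R:0, S:25, T:0, U:23, V:0.
S has the largest value, 25, making it the main broker — the node through which the most shortest paths run.

S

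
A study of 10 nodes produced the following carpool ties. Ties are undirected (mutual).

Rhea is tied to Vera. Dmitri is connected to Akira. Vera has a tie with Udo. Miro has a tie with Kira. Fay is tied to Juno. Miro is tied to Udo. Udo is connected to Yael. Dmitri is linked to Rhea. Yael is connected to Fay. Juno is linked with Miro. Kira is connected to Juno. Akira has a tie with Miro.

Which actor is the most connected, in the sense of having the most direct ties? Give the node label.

Miro

Degrees — Akira:2, Dmitri:2, Fay:2, Juno:3, Kira:2, Miro:4, Rhea:2, Udo:3, Vera:2, Yael:2.
The maximum is 4, attained only by Miro.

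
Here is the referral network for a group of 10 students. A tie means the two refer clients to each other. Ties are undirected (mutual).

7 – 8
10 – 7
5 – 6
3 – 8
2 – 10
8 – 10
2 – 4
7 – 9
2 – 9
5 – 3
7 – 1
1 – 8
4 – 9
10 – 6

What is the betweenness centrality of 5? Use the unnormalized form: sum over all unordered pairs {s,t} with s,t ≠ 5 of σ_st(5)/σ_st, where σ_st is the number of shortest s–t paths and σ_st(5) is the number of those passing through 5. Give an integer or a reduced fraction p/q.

Pairs whose geodesics pass through 5 — 6–3: 1.
All other pairs contribute 0.
Summing the contributions gives betweenness(5) = 1.

1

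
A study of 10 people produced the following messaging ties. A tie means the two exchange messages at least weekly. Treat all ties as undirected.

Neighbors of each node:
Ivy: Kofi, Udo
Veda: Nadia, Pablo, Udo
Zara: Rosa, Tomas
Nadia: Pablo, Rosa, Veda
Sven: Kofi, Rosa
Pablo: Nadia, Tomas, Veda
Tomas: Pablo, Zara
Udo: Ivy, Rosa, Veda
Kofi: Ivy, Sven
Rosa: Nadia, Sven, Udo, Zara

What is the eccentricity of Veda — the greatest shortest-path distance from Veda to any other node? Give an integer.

3

Distances from Veda: Ivy:2, Kofi:3, Nadia:1, Pablo:1, Rosa:2, Sven:3, Tomas:2, Udo:1, Zara:3.
The largest is 3 (to Zara, Sven, and Kofi), so the eccentricity of Veda is 3.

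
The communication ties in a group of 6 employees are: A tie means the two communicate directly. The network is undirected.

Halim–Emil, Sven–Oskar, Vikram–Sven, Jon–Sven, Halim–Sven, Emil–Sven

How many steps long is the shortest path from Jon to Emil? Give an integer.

2

One shortest route is Jon – Sven – Emil, which uses 2 edges, and Jon and Emil are not directly tied, so nothing shorter exists. So d(Jon,Emil) = 2.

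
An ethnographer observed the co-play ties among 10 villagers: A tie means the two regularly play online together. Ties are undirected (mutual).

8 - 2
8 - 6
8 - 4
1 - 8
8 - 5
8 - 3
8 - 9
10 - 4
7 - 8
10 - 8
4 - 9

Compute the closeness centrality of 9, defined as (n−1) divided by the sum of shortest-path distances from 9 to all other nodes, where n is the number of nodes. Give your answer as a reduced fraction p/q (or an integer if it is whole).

9/16

Distances from 9: 1:2, 2:2, 3:2, 4:1, 5:2, 6:2, 7:2, 8:1, 10:2. Sum = 16.
n = 10, so closeness = 9/16.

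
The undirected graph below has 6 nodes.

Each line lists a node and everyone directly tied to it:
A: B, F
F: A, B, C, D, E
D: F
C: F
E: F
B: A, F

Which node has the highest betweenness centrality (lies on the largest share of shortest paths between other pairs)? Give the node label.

F

Unnormalized betweenness of each node: A:0, B:0, C:0, D:0, E:0, F:9.
F has the largest value, 9, making it the main broker — the node through which the most shortest paths run.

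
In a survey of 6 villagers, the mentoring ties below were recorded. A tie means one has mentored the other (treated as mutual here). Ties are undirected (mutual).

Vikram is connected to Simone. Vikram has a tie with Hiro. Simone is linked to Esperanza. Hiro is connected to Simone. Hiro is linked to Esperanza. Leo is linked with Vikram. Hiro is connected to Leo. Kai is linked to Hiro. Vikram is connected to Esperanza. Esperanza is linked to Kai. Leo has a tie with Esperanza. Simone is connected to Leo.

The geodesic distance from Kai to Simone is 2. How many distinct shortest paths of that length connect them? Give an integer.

2

The shortest distance is 2. The length-2 paths are: Kai–Esperanza–Simone; Kai–Hiro–Simone.
That gives 2 distinct shortest paths.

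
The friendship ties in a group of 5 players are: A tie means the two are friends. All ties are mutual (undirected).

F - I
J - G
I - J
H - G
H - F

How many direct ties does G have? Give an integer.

2

G is directly tied to H and J. That is 2 neighbors, so the degree of G is 2.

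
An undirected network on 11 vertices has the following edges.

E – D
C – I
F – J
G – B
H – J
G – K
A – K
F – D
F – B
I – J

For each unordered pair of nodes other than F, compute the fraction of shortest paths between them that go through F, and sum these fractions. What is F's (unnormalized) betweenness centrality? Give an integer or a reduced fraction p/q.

Pairs whose geodesics pass through F — C–B: 1; C–K: 1; C–E: 1; C–G: 1; C–D: 1; C–A: 1; H–B: 1; H–K: 1; H–E: 1; H–G: 1; H–D: 1; H–A: 1; B–J: 1; B–E: 1 … (+18 more pairs).
All other pairs contribute 0.
Summing the contributions gives betweenness(F) = 32.

32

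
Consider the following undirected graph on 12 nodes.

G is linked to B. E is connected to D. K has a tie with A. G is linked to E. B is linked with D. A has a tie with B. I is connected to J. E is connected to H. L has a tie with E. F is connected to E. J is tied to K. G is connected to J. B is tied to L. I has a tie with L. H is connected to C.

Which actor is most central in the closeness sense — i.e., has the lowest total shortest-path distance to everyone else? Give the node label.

Farness (sum of distances to all others) for each node — A:29, B:22, C:37, D:24, E:19, F:29, G:20, H:27, I:26, J:24, K:30, L:21.
The smallest farness is 19, for E, so E has the highest closeness.

E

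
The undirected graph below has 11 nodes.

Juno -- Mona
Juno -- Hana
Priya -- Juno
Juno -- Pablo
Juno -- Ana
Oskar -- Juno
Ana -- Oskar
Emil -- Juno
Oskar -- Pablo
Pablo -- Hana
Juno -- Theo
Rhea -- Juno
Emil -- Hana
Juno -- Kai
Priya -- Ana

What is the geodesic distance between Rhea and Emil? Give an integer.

One shortest route is Rhea – Juno – Emil, which uses 2 edges, and Rhea and Emil are not directly tied, so nothing shorter exists. So d(Rhea,Emil) = 2.

2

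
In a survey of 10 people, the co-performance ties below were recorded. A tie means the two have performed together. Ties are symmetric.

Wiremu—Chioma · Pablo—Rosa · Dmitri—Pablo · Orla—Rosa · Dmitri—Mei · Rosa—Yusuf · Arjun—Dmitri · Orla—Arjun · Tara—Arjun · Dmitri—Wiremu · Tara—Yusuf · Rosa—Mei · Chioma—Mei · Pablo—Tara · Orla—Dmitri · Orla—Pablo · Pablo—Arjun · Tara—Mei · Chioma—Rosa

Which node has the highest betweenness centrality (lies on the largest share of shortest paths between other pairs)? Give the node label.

Unnormalized betweenness of each node: Arjun:5/4, Chioma:11/4, Dmitri:359/60, Mei:56/15, Orla:6/5, Pablo:167/60, Rosa:116/15, Tara:53/15, Wiremu:7/10, Yusuf:1/3.
Rosa has the largest value, 116/15, making it the main broker — the node through which the most shortest paths run.

Rosa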